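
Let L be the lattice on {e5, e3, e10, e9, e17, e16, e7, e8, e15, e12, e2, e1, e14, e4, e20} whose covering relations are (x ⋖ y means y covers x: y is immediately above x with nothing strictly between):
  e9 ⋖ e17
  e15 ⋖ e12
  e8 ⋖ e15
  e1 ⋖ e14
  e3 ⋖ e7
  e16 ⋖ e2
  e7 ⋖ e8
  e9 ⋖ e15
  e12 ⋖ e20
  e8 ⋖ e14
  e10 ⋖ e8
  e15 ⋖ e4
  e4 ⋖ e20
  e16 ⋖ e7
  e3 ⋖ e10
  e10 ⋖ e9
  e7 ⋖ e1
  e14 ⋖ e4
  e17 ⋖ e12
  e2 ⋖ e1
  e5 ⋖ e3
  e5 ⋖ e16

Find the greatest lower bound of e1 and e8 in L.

e7

Common lower bounds of {e1, e8}: e16, e3, e5, e7.
The greatest among these is e7.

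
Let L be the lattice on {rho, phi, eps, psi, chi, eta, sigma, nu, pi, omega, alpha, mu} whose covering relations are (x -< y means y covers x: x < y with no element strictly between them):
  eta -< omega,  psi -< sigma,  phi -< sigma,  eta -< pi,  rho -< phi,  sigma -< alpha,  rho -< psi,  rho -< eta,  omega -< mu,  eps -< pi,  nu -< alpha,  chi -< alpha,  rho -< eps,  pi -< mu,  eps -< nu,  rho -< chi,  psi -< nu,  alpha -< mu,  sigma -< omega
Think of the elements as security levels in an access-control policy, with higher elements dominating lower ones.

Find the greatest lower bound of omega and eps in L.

Common lower bounds of {omega, eps}: rho.
The greatest among these is rho.

rho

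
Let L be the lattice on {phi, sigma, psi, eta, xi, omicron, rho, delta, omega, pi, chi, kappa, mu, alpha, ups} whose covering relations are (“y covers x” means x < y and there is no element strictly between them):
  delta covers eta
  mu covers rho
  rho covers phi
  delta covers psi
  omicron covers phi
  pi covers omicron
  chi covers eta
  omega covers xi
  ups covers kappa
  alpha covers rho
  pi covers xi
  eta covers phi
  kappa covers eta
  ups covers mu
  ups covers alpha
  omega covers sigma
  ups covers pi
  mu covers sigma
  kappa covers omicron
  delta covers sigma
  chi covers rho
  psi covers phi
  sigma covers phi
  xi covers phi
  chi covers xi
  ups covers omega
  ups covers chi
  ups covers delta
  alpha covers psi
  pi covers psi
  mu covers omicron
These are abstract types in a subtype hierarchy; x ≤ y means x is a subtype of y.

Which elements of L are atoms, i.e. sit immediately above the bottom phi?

The atoms are exactly the elements that cover phi: eta, omicron, psi, rho, sigma, xi.

eta, omicron, psi, rho, sigma, xi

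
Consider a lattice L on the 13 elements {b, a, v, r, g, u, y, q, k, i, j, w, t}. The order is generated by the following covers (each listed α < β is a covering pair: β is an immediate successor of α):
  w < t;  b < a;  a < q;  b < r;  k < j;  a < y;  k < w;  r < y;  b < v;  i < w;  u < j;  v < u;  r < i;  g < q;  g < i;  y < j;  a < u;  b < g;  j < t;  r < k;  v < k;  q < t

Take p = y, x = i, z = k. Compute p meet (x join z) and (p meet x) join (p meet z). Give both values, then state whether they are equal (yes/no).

x join z = w, so p meet (x join z) = y meet w = r.
p meet x = r and p meet z = r, so (p meet x) join (p meet z) = r join r = r.
Equal: yes.

r; r; yes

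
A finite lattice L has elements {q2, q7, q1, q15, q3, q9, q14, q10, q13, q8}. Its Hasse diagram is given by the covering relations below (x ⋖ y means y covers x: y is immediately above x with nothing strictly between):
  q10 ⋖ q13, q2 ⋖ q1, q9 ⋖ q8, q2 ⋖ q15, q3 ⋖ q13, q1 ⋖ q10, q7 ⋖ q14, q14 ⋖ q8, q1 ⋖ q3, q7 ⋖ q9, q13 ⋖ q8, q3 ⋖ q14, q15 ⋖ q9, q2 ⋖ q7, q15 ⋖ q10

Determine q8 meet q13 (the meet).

Common lower bounds of {q8, q13}: q1, q10, q13, q15, q2, q3.
The greatest among these is q13.

q13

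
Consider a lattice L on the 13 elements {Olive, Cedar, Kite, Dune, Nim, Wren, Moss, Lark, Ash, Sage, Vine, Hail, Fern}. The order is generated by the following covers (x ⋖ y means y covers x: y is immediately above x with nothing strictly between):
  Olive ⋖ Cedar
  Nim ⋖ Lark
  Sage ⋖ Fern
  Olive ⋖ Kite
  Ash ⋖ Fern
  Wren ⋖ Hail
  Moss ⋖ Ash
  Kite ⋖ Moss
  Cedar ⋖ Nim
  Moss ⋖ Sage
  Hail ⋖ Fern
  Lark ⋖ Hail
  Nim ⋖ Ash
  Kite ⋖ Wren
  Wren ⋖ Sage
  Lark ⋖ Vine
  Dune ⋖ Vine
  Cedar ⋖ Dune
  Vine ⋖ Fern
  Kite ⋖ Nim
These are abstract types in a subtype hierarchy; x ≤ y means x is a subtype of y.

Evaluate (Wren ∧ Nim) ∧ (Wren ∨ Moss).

Wren ∧ Nim = Kite
Wren ∨ Moss = Sage
Kite ∧ Sage = Kite

Kite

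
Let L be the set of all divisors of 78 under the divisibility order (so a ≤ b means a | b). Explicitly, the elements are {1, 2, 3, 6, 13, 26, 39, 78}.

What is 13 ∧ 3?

In the divisibility order, the meet is the greatest common divisor: gcd(13, 3) = 1.

1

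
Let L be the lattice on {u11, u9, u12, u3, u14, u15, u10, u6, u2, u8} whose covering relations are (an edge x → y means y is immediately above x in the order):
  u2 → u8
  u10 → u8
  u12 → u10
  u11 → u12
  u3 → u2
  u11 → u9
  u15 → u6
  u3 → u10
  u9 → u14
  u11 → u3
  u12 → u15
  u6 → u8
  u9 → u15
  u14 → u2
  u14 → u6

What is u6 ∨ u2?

Common upper bounds of {u6, u2}: u8.
The least among these is u8.

u8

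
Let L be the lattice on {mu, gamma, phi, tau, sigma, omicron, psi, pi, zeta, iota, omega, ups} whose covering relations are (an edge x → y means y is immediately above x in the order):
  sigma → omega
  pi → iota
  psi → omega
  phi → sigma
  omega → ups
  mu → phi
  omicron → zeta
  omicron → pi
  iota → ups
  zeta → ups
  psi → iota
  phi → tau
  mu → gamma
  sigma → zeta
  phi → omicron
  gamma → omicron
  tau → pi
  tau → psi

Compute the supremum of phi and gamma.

omicron

Common upper bounds of {phi, gamma}: iota, omicron, pi, ups, zeta.
The least among these is omicron.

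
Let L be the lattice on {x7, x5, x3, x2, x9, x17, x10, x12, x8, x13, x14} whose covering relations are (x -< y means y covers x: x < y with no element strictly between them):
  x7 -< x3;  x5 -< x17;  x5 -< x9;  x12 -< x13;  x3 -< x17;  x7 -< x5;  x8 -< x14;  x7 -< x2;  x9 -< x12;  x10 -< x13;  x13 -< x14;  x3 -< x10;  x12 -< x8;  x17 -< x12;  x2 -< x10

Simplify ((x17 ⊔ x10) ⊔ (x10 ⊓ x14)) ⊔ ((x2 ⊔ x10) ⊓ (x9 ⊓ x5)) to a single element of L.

x17 ∨ x10 = x13
x10 ∧ x14 = x10
x13 ∨ x10 = x13
x2 ∨ x10 = x10
x9 ∧ x5 = x5
x10 ∧ x5 = x7
x13 ∨ x7 = x13

x13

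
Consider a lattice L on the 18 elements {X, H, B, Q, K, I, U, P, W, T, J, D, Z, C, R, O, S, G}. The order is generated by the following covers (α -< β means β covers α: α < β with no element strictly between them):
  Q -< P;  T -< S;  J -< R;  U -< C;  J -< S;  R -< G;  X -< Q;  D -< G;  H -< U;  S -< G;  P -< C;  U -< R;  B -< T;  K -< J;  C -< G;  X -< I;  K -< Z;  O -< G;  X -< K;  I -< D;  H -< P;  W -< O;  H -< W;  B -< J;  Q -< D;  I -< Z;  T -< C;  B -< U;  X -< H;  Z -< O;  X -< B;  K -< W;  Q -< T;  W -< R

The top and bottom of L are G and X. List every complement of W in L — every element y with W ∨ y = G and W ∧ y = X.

Need y with W ∨ y = G and W ∧ y = X.
Checking each element gives: D, Q, T.

D, Q, T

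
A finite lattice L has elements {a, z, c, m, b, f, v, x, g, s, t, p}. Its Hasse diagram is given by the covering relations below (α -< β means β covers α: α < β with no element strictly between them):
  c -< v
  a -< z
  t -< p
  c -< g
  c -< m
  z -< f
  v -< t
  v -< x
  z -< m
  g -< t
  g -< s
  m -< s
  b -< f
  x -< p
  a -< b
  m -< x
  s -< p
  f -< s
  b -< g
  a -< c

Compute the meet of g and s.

Common lower bounds of {g, s}: a, b, c, g.
The greatest among these is g.

g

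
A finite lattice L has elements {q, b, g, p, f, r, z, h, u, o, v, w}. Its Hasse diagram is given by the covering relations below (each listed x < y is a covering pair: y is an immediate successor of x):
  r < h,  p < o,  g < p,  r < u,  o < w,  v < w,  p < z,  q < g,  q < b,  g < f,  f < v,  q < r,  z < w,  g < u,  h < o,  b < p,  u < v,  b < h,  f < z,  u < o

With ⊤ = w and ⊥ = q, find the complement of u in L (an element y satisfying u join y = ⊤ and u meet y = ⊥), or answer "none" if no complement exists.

none

For every candidate y, either u ∨ y ≠ w or u ∧ y ≠ q; no complement exists.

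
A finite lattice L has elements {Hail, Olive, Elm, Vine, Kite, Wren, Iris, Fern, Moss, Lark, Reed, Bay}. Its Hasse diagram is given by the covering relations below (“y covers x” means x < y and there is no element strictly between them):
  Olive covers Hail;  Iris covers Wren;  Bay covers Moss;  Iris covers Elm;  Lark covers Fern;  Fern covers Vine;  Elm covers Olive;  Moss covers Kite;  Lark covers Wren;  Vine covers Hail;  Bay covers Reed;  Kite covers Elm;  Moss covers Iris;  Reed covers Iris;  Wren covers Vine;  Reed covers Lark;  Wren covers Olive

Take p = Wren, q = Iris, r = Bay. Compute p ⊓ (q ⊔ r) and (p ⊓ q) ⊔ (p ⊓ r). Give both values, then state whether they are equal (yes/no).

q ⊔ r = Bay, so p ⊓ (q ⊔ r) = Wren ⊓ Bay = Wren.
p ⊓ q = Wren and p ⊓ r = Wren, so (p ⊓ q) ⊔ (p ⊓ r) = Wren ⊔ Wren = Wren.
Equal: yes.

Wren; Wren; yes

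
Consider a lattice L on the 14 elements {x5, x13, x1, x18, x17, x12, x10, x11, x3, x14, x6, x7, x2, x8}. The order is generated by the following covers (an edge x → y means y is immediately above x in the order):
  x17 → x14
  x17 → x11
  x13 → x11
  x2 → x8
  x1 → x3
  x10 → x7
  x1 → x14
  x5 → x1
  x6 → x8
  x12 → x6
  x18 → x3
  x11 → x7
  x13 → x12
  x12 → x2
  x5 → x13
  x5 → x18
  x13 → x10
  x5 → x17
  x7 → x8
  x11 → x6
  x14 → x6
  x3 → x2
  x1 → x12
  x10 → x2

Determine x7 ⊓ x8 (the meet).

x7

Common lower bounds of {x7, x8}: x10, x11, x13, x17, x5, x7.
The greatest among these is x7.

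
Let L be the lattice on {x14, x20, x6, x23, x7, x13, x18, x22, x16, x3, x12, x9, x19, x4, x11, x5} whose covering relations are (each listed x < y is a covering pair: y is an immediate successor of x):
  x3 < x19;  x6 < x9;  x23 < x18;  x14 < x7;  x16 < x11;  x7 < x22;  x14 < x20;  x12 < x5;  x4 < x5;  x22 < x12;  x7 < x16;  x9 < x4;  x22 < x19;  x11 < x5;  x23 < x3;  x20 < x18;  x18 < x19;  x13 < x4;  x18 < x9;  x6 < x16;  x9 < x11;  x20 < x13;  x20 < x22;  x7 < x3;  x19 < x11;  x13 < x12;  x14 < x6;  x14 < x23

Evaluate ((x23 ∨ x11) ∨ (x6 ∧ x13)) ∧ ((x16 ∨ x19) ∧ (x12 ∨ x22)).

x22

x23 ∨ x11 = x11
x6 ∧ x13 = x14
x11 ∨ x14 = x11
x16 ∨ x19 = x11
x12 ∨ x22 = x12
x11 ∧ x12 = x22
x11 ∧ x22 = x22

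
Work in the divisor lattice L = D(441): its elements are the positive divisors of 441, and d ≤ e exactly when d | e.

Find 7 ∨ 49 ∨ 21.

147

In the divisibility order, the join is the least common multiple: lcm(7, 49, 21) = 147.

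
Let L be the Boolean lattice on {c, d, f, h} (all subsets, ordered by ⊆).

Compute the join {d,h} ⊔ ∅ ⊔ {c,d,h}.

Under ⊆, join is union: {d,h} ∪ ∅ ∪ {c,d,h} = {c,d,h}.

{c,d,h}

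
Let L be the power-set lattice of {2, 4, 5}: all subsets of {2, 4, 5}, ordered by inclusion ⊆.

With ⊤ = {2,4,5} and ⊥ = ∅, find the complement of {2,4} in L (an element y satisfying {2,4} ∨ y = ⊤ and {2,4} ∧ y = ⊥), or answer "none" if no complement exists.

Need y with {2,4} ∨ y = {2,4,5} and {2,4} ∧ y = ∅.
Checking each element gives: {5}.

{5}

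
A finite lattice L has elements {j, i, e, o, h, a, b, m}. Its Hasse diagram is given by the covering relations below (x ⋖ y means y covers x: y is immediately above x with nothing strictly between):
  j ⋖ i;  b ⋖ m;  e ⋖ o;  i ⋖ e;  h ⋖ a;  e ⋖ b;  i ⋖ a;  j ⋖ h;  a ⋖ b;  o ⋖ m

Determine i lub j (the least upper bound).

Common upper bounds of {i, j}: a, b, e, i, m, o.
The least among these is i.

i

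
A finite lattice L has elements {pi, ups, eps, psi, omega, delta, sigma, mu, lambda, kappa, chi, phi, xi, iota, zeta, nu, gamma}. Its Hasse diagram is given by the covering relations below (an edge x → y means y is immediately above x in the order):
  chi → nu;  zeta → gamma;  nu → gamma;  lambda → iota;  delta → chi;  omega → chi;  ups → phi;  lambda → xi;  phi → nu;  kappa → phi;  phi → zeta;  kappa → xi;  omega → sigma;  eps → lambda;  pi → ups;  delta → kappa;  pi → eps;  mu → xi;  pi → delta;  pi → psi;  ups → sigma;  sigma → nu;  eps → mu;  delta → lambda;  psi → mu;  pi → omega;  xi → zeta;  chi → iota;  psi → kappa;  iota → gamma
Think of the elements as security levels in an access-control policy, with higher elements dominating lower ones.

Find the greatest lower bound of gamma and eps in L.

Common lower bounds of {gamma, eps}: eps, pi.
The greatest among these is eps.

eps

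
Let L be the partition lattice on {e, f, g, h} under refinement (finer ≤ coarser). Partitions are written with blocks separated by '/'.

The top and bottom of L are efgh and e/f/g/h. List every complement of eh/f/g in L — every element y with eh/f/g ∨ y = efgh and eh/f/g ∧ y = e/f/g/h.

e/fgh, ef/gh, efg/h, eg/fh

Need y with eh/f/g ∨ y = efgh and eh/f/g ∧ y = e/f/g/h.
Checking each element gives: e/fgh, ef/gh, efg/h, eg/fh.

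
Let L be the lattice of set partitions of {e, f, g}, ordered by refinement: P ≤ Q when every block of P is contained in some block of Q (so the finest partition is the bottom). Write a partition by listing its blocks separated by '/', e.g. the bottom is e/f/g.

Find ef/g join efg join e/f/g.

The join of ef/g, efg, e/f/g merges any blocks that overlap across the partitions, giving efg.

efg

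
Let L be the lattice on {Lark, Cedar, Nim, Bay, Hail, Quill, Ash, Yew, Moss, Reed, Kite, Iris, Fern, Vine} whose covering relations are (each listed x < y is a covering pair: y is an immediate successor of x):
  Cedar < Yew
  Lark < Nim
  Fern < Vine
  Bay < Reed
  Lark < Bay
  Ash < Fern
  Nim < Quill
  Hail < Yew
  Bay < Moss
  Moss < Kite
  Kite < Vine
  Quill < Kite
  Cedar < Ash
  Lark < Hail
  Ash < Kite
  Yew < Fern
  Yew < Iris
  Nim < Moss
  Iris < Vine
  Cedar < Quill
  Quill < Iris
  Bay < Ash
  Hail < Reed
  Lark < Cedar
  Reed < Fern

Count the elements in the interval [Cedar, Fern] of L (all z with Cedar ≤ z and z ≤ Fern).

The interval [Cedar, Fern] = {Ash, Cedar, Fern, Yew}, which has 4 elements.

4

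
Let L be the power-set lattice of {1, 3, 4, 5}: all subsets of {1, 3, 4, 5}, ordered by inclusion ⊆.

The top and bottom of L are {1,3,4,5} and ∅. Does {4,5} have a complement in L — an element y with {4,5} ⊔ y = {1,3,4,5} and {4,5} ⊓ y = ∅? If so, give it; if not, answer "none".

Need y with {4,5} ∨ y = {1,3,4,5} and {4,5} ∧ y = ∅.
Checking each element gives: {1,3}.

{1,3}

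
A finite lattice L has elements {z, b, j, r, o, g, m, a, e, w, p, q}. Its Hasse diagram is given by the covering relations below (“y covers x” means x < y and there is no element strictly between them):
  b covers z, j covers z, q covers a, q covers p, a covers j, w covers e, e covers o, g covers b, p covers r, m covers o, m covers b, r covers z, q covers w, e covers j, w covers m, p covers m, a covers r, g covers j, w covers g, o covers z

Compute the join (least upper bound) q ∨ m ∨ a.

Common upper bounds of {q, m, a}: q.
The least among these is q.

q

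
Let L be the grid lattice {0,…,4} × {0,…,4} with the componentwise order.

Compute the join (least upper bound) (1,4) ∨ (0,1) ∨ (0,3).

(1,4)

In a product of chains, the join is componentwise max, giving (1,4).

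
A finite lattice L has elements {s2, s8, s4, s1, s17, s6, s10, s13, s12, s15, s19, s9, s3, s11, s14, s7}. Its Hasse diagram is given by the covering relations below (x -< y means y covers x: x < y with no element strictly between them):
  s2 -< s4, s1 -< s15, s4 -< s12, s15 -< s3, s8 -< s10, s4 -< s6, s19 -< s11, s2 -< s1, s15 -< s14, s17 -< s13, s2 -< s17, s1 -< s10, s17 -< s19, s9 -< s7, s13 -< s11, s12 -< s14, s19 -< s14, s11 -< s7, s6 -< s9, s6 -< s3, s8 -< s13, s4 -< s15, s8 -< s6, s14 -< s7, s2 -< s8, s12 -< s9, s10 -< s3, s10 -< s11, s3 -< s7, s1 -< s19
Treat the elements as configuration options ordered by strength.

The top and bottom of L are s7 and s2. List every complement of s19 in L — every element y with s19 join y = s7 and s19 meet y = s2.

Need y with s19 ∨ y = s7 and s19 ∧ y = s2.
Checking each element gives: s6, s9.

s6, s9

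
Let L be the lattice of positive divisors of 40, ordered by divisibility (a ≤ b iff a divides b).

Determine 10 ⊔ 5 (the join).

10

In the divisibility order, the join is the least common multiple: lcm(10, 5) = 10.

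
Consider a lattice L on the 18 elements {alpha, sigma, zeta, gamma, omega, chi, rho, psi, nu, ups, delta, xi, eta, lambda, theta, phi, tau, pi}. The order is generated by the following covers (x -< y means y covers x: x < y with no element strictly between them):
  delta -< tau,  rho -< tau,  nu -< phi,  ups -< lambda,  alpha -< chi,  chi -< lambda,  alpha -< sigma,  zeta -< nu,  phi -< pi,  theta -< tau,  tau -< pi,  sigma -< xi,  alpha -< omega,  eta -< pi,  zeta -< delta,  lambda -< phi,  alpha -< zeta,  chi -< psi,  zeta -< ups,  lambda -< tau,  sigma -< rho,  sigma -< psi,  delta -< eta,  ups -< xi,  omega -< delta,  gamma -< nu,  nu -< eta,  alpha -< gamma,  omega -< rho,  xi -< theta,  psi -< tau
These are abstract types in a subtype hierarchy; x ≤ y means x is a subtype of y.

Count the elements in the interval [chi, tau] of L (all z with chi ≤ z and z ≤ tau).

The interval [chi, tau] = {chi, lambda, psi, tau}, which has 4 elements.

4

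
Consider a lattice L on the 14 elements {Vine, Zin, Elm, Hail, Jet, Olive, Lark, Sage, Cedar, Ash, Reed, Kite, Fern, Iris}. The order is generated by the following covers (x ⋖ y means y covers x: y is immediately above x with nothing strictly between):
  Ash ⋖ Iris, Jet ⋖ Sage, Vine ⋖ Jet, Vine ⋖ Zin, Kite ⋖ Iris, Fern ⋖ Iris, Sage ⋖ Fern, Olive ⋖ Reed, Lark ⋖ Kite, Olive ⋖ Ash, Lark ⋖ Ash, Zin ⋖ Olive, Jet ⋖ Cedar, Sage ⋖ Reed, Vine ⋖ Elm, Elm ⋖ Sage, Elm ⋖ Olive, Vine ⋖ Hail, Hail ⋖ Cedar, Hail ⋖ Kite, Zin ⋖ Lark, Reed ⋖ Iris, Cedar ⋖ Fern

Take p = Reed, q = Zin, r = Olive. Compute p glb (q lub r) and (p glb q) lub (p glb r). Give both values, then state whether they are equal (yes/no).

q lub r = Olive, so p glb (q lub r) = Reed glb Olive = Olive.
p glb q = Zin and p glb r = Olive, so (p glb q) lub (p glb r) = Zin lub Olive = Olive.
Equal: yes.

Olive; Olive; yes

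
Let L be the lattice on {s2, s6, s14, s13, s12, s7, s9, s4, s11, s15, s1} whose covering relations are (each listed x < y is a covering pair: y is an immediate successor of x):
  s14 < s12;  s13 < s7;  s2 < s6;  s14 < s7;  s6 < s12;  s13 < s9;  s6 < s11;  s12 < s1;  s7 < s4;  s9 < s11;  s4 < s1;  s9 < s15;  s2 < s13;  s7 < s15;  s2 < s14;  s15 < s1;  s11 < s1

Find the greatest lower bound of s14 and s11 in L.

Common lower bounds of {s14, s11}: s2.
The greatest among these is s2.

s2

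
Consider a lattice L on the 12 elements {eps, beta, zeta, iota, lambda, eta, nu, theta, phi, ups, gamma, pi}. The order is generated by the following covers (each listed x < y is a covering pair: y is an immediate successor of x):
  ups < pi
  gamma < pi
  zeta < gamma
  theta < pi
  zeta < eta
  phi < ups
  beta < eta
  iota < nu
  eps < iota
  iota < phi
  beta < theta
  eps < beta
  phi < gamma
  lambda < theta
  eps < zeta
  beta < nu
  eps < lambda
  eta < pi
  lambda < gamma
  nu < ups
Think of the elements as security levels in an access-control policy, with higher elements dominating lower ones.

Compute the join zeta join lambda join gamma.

Common upper bounds of {zeta, lambda, gamma}: gamma, pi.
The least among these is gamma.

gamma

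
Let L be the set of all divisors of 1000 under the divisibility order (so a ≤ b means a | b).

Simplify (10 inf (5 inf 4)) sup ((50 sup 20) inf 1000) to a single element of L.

100

5 ∧ 4 = 1
10 ∧ 1 = 1
50 ∨ 20 = 100
100 ∧ 1000 = 100
1 ∨ 100 = 100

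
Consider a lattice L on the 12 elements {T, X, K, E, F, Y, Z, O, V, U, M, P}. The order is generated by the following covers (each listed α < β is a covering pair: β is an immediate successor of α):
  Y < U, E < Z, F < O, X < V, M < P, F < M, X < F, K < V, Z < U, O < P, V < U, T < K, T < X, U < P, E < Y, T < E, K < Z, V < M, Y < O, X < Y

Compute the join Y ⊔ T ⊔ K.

Common upper bounds of {Y, T, K}: P, U.
The least among these is U.

U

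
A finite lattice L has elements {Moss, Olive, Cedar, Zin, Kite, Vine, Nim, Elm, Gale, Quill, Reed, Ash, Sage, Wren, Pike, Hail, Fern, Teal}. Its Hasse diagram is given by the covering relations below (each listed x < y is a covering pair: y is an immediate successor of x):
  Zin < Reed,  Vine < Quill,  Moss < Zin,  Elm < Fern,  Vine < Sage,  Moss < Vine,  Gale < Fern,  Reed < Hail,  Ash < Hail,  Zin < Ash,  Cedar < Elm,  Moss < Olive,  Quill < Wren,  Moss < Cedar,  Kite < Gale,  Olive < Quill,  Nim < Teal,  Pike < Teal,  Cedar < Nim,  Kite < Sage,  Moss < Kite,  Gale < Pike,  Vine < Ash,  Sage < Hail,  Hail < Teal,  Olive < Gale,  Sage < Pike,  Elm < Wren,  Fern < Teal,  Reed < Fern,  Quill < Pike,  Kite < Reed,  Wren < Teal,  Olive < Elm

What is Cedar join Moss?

Cedar

Common upper bounds of {Cedar, Moss}: Cedar, Elm, Fern, Nim, Teal, Wren.
The least among these is Cedar.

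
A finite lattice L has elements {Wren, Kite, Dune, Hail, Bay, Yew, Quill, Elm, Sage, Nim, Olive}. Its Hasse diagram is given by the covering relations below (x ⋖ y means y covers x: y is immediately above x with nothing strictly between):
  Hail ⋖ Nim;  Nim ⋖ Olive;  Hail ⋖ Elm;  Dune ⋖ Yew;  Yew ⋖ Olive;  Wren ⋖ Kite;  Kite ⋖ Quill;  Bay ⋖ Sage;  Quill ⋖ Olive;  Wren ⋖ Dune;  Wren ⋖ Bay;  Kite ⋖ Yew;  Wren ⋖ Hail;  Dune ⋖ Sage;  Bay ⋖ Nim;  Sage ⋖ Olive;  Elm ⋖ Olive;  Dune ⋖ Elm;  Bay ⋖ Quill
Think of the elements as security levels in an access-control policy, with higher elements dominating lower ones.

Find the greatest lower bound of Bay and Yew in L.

Common lower bounds of {Bay, Yew}: Wren.
The greatest among these is Wren.

Wren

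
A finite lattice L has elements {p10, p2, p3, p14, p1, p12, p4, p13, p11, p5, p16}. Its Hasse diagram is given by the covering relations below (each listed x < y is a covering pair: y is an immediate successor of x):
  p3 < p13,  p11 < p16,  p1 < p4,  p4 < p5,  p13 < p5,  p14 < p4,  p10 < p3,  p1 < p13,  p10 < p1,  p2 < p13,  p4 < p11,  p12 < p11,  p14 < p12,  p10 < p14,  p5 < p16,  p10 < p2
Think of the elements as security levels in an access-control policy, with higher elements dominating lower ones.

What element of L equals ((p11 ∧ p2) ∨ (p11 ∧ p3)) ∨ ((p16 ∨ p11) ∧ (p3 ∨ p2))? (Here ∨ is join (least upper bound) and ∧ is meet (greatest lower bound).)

p13

p11 ∧ p2 = p10
p11 ∧ p3 = p10
p10 ∨ p10 = p10
p16 ∨ p11 = p16
p3 ∨ p2 = p13
p16 ∧ p13 = p13
p10 ∨ p13 = p13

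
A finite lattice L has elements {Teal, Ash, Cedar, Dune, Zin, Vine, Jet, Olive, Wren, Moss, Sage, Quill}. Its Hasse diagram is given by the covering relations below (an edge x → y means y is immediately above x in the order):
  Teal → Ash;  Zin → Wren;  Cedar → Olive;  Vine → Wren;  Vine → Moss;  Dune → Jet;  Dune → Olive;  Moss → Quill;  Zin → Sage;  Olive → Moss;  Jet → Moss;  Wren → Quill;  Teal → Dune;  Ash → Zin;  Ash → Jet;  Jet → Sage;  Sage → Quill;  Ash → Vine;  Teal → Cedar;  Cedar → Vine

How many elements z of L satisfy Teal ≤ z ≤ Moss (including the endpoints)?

8

The interval [Teal, Moss] = {Ash, Cedar, Dune, Jet, Moss, Olive, Teal, Vine}, which has 8 elements.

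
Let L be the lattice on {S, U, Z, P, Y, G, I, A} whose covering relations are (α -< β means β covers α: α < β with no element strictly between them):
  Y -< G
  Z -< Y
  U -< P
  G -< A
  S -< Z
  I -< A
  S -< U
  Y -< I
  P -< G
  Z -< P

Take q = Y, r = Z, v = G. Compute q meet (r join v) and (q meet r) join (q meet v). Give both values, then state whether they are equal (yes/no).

r join v = G, so q meet (r join v) = Y meet G = Y.
q meet r = Z and q meet v = Y, so (q meet r) join (q meet v) = Z join Y = Y.
Equal: yes.

Y; Y; yes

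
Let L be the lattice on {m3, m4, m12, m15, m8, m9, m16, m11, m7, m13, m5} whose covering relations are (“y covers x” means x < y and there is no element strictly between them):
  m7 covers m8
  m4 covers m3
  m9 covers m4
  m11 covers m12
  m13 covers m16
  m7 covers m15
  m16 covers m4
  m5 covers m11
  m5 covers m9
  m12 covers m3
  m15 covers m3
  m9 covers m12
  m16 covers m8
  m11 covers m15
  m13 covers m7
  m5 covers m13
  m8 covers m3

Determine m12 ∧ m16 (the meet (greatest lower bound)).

m3

Common lower bounds of {m12, m16}: m3.
The greatest among these is m3.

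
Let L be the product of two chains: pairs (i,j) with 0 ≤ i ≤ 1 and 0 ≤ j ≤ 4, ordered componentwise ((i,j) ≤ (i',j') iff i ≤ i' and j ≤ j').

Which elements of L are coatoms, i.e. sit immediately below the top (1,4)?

The coatoms are exactly the elements covered by (1,4): (0,4), (1,3).

(0,4), (1,3)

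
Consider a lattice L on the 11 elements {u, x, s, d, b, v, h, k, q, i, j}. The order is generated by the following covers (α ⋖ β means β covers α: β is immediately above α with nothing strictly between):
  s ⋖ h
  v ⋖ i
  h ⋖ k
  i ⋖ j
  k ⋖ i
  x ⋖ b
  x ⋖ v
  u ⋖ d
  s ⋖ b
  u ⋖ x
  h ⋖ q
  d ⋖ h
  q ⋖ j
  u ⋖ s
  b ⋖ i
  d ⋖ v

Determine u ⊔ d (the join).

Common upper bounds of {u, d}: d, h, i, j, k, q, v.
The least among these is d.

d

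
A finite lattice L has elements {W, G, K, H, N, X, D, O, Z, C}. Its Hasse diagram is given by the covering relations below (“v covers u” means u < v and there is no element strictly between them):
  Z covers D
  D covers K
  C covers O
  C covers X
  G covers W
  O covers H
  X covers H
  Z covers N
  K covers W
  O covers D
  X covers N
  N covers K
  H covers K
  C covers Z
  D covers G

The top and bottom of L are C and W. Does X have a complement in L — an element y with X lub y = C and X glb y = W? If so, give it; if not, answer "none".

Need y with X ∨ y = C and X ∧ y = W.
Checking each element gives: G.

G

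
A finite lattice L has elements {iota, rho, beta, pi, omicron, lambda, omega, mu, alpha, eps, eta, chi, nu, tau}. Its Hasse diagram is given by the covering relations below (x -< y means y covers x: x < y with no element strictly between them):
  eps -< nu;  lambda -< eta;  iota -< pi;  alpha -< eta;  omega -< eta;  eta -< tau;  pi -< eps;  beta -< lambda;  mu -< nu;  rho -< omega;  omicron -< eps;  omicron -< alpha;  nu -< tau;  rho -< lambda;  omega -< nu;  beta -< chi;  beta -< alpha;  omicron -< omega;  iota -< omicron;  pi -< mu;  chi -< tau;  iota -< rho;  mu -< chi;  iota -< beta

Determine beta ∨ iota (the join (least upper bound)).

beta

Common upper bounds of {beta, iota}: alpha, beta, chi, eta, lambda, tau.
The least among these is beta.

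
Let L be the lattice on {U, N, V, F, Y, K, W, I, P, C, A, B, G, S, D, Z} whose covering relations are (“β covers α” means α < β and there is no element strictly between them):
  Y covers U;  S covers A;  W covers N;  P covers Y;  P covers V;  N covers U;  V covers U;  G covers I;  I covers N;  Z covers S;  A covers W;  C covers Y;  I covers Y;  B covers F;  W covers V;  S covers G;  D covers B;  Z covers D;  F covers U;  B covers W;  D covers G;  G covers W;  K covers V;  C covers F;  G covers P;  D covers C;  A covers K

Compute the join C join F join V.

Common upper bounds of {C, F, V}: D, Z.
The least among these is D.

D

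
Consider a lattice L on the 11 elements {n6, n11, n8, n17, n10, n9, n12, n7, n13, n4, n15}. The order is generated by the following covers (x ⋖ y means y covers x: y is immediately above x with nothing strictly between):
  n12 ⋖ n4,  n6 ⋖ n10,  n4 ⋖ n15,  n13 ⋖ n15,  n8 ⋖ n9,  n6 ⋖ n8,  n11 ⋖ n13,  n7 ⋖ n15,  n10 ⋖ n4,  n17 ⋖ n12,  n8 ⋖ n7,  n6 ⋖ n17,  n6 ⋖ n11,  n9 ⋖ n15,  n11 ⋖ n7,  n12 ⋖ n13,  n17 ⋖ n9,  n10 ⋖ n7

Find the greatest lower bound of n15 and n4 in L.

Common lower bounds of {n15, n4}: n10, n12, n17, n4, n6.
The greatest among these is n4.

n4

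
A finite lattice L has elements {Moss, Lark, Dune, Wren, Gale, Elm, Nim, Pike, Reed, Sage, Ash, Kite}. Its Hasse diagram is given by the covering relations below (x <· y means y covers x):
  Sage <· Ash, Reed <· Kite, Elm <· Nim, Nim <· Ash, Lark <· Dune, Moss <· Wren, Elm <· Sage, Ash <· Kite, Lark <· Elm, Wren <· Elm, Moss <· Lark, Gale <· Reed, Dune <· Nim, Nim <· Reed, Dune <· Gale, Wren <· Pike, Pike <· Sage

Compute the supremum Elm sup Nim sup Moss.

Common upper bounds of {Elm, Nim, Moss}: Ash, Kite, Nim, Reed.
The least among these is Nim.

Nim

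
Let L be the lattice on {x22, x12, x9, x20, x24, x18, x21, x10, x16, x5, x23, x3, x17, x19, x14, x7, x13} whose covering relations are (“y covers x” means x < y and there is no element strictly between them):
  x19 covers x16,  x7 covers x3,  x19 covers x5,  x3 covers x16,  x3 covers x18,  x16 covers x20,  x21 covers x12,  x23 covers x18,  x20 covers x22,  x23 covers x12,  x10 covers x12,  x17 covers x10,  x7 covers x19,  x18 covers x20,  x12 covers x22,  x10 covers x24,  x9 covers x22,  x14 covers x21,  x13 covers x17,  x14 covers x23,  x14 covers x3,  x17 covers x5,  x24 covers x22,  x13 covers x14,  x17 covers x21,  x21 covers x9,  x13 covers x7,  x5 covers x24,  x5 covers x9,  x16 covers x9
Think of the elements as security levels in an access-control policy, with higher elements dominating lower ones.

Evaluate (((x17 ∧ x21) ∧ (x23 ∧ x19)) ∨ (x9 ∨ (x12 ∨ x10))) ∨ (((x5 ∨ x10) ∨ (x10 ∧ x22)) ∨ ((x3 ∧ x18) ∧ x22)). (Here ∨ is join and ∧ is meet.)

x17

x17 ∧ x21 = x21
x23 ∧ x19 = x20
x21 ∧ x20 = x22
x12 ∨ x10 = x10
x9 ∨ x10 = x17
x22 ∨ x17 = x17
x5 ∨ x10 = x17
x10 ∧ x22 = x22
x17 ∨ x22 = x17
x3 ∧ x18 = x18
x18 ∧ x22 = x22
x17 ∨ x22 = x17
x17 ∨ x17 = x17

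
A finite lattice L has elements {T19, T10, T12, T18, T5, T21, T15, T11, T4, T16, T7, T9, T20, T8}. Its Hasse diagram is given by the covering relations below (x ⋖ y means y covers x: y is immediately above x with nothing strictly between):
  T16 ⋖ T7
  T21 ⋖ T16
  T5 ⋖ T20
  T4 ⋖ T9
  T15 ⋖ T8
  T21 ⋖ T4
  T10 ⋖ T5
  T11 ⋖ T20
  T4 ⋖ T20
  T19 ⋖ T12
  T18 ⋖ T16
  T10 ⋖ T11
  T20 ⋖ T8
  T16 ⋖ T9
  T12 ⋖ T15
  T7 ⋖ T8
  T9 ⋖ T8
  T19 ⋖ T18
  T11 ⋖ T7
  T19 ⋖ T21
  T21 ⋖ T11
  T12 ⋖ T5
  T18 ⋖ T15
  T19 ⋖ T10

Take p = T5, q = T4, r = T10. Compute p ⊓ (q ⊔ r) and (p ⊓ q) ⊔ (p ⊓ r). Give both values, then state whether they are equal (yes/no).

q ⊔ r = T20, so p ⊓ (q ⊔ r) = T5 ⊓ T20 = T5.
p ⊓ q = T19 and p ⊓ r = T10, so (p ⊓ q) ⊔ (p ⊓ r) = T19 ⊔ T10 = T10.
Equal: no.

T5; T10; no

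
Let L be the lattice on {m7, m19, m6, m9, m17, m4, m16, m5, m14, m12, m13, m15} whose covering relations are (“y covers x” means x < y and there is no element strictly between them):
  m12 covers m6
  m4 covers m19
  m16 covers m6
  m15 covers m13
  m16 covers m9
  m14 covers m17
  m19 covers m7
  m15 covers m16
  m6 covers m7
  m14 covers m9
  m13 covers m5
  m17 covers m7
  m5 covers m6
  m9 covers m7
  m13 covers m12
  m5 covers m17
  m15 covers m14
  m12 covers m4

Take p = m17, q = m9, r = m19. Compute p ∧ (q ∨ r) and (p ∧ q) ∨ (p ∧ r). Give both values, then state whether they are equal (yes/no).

m17; m7; no

q ∨ r = m15, so p ∧ (q ∨ r) = m17 ∧ m15 = m17.
p ∧ q = m7 and p ∧ r = m7, so (p ∧ q) ∨ (p ∧ r) = m7 ∨ m7 = m7.
Equal: no.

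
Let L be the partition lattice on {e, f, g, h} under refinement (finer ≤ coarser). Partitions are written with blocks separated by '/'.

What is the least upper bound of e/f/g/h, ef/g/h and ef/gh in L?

Common upper bounds of {e/f/g/h, ef/g/h, ef/gh}: ef/gh, efgh.
The least among these is ef/gh.

ef/gh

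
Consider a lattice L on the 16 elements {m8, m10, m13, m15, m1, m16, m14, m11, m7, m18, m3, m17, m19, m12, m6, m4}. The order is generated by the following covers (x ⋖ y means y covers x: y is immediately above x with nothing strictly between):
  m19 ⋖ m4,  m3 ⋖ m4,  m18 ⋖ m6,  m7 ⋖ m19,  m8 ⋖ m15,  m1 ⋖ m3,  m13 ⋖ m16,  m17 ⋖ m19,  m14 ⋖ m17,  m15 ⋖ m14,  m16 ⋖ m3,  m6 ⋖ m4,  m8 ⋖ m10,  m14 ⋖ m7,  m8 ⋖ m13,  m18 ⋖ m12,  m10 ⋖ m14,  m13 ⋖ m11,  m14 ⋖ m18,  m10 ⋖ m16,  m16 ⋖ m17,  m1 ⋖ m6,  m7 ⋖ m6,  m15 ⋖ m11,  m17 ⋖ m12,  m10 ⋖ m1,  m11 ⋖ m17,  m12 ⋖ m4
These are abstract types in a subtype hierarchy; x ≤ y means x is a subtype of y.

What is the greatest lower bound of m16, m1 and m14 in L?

m10

Common lower bounds of {m16, m1, m14}: m10, m8.
The greatest among these is m10.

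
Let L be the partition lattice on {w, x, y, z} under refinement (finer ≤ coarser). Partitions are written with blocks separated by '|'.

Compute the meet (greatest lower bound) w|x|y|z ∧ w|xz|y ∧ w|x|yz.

The meet (common refinement) of w|x|y|z, w|xz|y, w|x|yz intersects blocks pairwise, giving w|x|y|z.

w|x|y|z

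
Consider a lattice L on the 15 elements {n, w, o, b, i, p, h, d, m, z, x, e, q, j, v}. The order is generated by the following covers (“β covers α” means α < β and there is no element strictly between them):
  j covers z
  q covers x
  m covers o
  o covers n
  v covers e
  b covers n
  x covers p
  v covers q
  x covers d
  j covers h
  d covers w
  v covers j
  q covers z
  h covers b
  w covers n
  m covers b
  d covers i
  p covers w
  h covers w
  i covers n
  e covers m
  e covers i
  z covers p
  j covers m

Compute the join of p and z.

z

Common upper bounds of {p, z}: j, q, v, z.
The least among these is z.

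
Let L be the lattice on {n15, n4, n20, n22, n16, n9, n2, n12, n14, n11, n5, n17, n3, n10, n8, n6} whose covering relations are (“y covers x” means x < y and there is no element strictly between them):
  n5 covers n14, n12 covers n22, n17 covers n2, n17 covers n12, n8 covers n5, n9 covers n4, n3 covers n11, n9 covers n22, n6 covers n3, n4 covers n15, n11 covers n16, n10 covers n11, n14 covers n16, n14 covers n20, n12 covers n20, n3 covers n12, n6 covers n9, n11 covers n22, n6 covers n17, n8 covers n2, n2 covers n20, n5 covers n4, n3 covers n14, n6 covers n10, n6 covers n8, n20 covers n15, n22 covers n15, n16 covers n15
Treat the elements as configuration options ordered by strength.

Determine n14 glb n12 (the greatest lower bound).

n20

Common lower bounds of {n14, n12}: n15, n20.
The greatest among these is n20.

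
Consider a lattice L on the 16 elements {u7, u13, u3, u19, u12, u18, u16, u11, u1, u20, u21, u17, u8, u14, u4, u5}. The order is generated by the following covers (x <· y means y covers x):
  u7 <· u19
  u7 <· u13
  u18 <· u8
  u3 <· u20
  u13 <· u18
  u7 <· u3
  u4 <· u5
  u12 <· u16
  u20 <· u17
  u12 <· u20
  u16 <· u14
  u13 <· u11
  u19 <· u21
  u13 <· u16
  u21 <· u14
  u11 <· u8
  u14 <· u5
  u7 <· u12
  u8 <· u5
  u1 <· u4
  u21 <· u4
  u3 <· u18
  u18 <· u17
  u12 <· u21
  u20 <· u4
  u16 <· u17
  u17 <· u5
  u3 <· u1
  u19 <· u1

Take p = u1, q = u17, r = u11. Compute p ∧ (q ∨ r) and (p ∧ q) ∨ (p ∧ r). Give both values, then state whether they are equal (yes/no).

u1; u3; no

q ∨ r = u5, so p ∧ (q ∨ r) = u1 ∧ u5 = u1.
p ∧ q = u3 and p ∧ r = u7, so (p ∧ q) ∨ (p ∧ r) = u3 ∨ u7 = u3.
Equal: no.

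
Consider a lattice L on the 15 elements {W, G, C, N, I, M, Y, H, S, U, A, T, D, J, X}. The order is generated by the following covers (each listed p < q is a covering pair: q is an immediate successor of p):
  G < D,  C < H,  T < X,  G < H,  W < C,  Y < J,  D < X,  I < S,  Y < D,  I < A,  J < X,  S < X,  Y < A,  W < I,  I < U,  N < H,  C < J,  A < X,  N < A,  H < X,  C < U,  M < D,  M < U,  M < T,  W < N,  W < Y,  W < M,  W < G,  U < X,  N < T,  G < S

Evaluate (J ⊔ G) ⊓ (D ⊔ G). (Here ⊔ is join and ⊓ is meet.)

D

J ∨ G = X
D ∨ G = D
X ∧ D = D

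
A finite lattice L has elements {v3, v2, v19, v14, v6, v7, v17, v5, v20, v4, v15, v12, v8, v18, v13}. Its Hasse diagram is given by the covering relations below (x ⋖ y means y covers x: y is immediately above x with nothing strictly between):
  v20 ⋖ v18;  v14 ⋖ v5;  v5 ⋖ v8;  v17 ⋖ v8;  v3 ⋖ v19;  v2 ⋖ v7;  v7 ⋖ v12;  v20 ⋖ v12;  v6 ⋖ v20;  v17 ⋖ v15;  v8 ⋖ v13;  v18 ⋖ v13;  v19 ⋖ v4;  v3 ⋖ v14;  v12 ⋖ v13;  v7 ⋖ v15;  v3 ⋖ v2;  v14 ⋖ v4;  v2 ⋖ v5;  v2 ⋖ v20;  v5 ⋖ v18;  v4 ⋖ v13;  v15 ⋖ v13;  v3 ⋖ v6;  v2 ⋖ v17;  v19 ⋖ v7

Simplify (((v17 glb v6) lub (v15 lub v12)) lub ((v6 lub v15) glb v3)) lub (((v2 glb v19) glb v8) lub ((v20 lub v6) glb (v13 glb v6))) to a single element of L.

v13

v17 ∧ v6 = v3
v15 ∨ v12 = v13
v3 ∨ v13 = v13
v6 ∨ v15 = v13
v13 ∧ v3 = v3
v13 ∨ v3 = v13
v2 ∧ v19 = v3
v3 ∧ v8 = v3
v20 ∨ v6 = v20
v13 ∧ v6 = v6
v20 ∧ v6 = v6
v3 ∨ v6 = v6
v13 ∨ v6 = v13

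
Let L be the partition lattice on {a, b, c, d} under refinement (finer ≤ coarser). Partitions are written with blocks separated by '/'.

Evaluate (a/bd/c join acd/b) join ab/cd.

a/bd/c ∨ acd/b = abcd
abcd ∨ ab/cd = abcd

abcd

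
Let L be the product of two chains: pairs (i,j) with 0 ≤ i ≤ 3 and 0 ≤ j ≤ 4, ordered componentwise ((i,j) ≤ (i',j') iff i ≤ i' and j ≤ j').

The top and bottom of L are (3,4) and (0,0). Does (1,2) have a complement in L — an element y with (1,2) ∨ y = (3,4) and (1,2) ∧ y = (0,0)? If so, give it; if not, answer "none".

For every candidate y, either (1,2) ∨ y ≠ (3,4) or (1,2) ∧ y ≠ (0,0); no complement exists.

none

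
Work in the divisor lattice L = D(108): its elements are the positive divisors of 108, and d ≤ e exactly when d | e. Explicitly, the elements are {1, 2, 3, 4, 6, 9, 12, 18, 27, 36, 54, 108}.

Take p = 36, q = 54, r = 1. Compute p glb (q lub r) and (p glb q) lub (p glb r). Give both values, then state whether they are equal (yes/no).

q lub r = 54, so p glb (q lub r) = 36 glb 54 = 18.
p glb q = 18 and p glb r = 1, so (p glb q) lub (p glb r) = 18 lub 1 = 18.
Equal: yes.

18; 18; yes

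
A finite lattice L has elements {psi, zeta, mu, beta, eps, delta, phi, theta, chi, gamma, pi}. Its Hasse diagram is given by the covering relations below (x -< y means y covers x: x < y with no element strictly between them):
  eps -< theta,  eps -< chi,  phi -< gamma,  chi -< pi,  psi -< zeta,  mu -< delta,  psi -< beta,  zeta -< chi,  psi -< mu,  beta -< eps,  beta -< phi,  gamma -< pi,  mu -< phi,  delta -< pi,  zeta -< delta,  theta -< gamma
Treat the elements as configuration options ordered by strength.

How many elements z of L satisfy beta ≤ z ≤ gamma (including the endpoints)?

5

The interval [beta, gamma] = {beta, eps, gamma, phi, theta}, which has 5 elements.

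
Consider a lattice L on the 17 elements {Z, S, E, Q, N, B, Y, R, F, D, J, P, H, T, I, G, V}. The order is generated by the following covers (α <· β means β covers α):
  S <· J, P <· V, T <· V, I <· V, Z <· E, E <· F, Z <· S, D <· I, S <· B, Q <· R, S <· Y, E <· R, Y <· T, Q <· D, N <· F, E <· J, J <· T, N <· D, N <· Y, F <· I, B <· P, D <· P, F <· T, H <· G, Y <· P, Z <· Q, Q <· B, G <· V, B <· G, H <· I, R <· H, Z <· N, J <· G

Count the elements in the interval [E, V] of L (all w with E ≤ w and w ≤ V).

The interval [E, V] = {E, F, G, H, I, J, R, T, V}, which has 9 elements.

9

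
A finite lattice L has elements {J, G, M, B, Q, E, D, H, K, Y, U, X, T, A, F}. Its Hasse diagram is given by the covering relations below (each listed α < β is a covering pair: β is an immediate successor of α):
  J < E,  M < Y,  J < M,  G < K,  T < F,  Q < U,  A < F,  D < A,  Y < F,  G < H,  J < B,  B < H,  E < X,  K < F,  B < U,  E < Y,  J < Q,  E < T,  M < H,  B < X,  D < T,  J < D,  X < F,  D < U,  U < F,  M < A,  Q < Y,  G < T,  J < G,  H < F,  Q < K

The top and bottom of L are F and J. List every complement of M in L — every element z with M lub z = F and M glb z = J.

Need z with M ∨ z = F and M ∧ z = J.
Checking each element gives: K, T, U, X.

K, T, U, X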